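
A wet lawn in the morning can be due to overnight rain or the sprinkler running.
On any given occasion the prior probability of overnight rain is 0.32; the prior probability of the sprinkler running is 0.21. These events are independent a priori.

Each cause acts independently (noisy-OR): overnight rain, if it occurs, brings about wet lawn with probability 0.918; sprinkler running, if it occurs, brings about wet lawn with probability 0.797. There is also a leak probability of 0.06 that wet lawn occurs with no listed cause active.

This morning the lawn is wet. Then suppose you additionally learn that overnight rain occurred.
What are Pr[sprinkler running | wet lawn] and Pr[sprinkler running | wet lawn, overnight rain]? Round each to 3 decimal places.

Pr[sprinkler running | wet lawn] ≈ 0.406; Pr[sprinkler running | wet lawn, overnight rain] ≈ 0.221

Under noisy-OR, P(wet lawn | causes) = 1 − (1−0.06)·∏(1−qᵢ) over the active causes.
Enumerate the 4 (overnight rain, sprinkler running) configurations and weight by the priors:
  P(wet lawn) = 0.06·0.68·0.79 + 0.80918·0.68·0.21 + 0.92292·0.32·0.79 + 0.984353·0.32·0.21
        = 0.032232 + 0.115551 + 0.233314 + 0.066149 = 0.447246
Keeping only the sprinkler running-present terms gives 0.181700, so
  P(sprinkler running | wet lawn) = 0.181700 / 0.447246 ≈ 0.406

Now also conditioning on overnight rain=true:
Enumerate both values of sprinkler running and weight by the priors:
  P(wet lawn | overnight rain) = 0.92292·0.79 + 0.984353·0.21
        = 0.729107 + 0.206714 = 0.935821
Keeping only the sprinkler running-present terms gives 0.206714, so
  P(sprinkler running | wet lawn, overnight rain) = 0.206714 / 0.935821 ≈ 0.221
This is intercausal reasoning (explaining away): once overnight rain accounts for the wet lawn, sprinkler running becomes less likely.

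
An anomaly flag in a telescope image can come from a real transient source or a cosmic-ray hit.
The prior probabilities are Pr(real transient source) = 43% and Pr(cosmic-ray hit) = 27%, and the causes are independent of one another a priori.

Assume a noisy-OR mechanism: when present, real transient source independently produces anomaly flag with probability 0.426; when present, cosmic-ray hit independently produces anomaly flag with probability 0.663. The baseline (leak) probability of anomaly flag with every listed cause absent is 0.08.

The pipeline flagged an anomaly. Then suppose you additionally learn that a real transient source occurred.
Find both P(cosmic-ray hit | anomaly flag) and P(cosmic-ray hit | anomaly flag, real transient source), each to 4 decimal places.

P(cosmic-ray hit | anomaly flag) ≈ 0.5264; P(cosmic-ray hit | anomaly flag, real transient source) ≈ 0.3918

Under noisy-OR, P(anomaly flag | causes) = 1 − (1−0.08)·∏(1−qᵢ) over the active causes.
By total probability over the 4 (real transient source, cosmic-ray hit) configurations:
  P(anomaly flag) = 0.08×0.57×0.73 + 0.68996×0.57×0.27 + 0.47192×0.43×0.73 + 0.822037×0.43×0.27
        = 0.033288 + 0.106185 + 0.148136 + 0.095438 = 0.383047
The terms with cosmic-ray hit present sum to 0.201623, so
  P(cosmic-ray hit | anomaly flag) = 0.201623 / 0.383047 ≈ 0.5264

With the extra evidence:
By total probability over both values of cosmic-ray hit:
  P(anomaly flag | real transient source) = 0.47192*0.73 + 0.822037*0.27
        = 0.344502 + 0.221950 = 0.566452
Configurations with cosmic-ray hit contribute 0.221950, so
  P(cosmic-ray hit | anomaly flag, real transient source) = 0.221950 / 0.566452 ≈ 0.3918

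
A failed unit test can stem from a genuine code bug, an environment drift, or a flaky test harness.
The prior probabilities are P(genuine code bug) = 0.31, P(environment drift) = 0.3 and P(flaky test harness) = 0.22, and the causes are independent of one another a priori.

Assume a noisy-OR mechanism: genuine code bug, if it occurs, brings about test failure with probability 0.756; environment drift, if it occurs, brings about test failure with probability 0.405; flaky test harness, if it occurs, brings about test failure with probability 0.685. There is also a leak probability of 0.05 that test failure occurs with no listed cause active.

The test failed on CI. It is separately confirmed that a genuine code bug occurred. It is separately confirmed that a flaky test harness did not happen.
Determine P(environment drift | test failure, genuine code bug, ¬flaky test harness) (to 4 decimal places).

Under noisy-OR, P(test failure | causes) = 1 − (1−0.05)·∏(1−qᵢ) over the active causes.
For the numerator, keep only environment drift=true terms: 0.862079×0.3 = 0.258624
Normalizer over all consistent configurations: 0.7682×0.7 + 0.862079×0.3 = 0.796364
Posterior = 0.258624 / 0.796364 ≈ 0.3248

P(environment drift | test failure, genuine code bug, ¬flaky test harness) ≈ 0.3248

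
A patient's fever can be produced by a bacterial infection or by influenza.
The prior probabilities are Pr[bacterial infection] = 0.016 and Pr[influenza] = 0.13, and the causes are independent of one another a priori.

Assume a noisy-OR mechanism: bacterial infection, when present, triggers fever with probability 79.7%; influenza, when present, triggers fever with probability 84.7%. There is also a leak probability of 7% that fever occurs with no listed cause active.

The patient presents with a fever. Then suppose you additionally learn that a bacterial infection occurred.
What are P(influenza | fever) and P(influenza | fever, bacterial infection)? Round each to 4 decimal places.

Under noisy-OR, P(fever | causes) = 1 − (1−0.07)·∏(1−qᵢ) over the active causes.
P(fever) = 0.07·0.984·0.87 + 0.85771·0.984·0.13 + 0.81121·0.016·0.87 + 0.971115·0.016·0.13 = 0.059926 + 0.109718 + 0.011292 + 0.002020 = 0.182956
Restricting to configurations with influenza present: 0.109718 + 0.002020 = 0.111738.
So P(influenza | fever) = 0.111738/0.182956 ≈ 0.6107.

Now also conditioning on bacterial infection=true:
P(fever | bacterial infection) = 0.81121·0.87 + 0.971115·0.13 = 0.705753 + 0.126245 = 0.831998
The influenza-present share is 0.971115·0.13 = 0.126245.
Hence the posterior is 0.126245/0.831998 ≈ 0.1517.
— bacterial infection explains away the evidence for influenza.

P(influenza | fever) ≈ 0.6107; P(influenza | fever, bacterial infection) ≈ 0.1517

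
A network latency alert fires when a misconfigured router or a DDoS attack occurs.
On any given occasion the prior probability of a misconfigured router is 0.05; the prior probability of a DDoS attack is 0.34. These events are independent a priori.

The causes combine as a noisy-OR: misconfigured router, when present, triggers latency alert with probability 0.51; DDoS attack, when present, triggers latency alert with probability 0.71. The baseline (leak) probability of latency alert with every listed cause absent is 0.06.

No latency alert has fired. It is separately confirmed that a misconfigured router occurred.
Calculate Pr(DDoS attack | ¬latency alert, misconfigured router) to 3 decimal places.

Under noisy-OR, P(latency alert | causes) = 1 − (1−0.06)·∏(1−qᵢ) over the active causes.
Weight on DDoS attack=true, given the evidence: 0.133574×0.34 = 0.045415
Denominator P(¬latency alert | misconfigured router): 0.4606×0.66 + 0.133574×0.34 = 0.349411
Posterior = 0.045415 / 0.349411 ≈ 0.130

Pr(DDoS attack | ¬latency alert, misconfigured router) ≈ 0.130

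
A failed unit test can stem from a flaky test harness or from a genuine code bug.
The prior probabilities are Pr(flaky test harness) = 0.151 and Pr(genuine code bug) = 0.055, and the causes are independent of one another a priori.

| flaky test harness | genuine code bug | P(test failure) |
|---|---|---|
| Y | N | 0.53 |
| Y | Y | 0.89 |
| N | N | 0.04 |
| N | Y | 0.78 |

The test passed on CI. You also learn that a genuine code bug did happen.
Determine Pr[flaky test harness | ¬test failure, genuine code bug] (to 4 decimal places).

Pr[flaky test harness | ¬test failure, genuine code bug] ≈ 0.0817

P(¬test failure | genuine code bug) = 0.22*0.849 + 0.11*0.151 = 0.186780 + 0.016610 = 0.203390
The flaky test harness-present share is 0.11*0.151 = 0.016610.
P(flaky test harness | ¬test failure, genuine code bug) = 0.016610 / 0.203390 ≈ 0.0817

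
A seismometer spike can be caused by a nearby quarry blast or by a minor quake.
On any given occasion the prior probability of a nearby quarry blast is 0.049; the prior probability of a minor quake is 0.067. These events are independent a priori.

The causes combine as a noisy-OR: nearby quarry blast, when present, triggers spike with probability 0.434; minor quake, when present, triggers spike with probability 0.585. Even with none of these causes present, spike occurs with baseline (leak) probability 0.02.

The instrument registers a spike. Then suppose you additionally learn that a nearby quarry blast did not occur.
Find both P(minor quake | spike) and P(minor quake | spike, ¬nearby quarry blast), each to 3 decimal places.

P(minor quake | spike) ≈ 0.514; P(minor quake | spike, ¬nearby quarry blast) ≈ 0.681

Under noisy-OR, P(spike | causes) = 1 − (1−0.02)·∏(1−qᵢ) over the active causes.
Weight on minor quake=true, given the evidence: 0.037803 + 0.002527 = 0.040330
Denominator P(spike): 0.02×0.951×0.933 + 0.5933×0.951×0.067 + 0.44532×0.049×0.933 + 0.769808×0.049×0.067 = 0.078435
Posterior = 0.040330 / 0.078435 ≈ 0.514

With the extra evidence:
Sum P(spike|·) weighted by the priors over both values of minor quake:
  P(spike | ¬nearby quarry blast) = 0.02×0.933 + 0.5933×0.067
        = 0.018660 + 0.039751 = 0.058411
Configurations with minor quake contribute 0.039751, so
  P(minor quake | spike, ¬nearby quarry blast) = 0.039751 / 0.058411 ≈ 0.681
Ruling out nearby quarry blast raises the posterior on minor quake — the flip side of explaining away.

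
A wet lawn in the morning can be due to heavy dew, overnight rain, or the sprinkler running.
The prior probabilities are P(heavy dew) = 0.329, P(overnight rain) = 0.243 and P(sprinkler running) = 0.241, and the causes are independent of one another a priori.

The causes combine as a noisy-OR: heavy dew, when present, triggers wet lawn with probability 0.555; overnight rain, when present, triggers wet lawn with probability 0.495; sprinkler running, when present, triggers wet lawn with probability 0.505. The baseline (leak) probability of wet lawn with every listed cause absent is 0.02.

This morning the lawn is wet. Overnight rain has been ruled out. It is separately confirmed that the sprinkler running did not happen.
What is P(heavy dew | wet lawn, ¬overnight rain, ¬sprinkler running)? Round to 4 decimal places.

Under noisy-OR, P(wet lawn | causes) = 1 − (1−0.02)·∏(1−qᵢ) over the active causes.
P(wet lawn | ¬overnight rain, ¬sprinkler running) = 0.02·0.671 + 0.5639·0.329 = 0.013420 + 0.185523 = 0.198943
Of this, 0.185523 comes from 0.5639·0.329 (the heavy dew=true cases).
Hence the posterior is 0.185523/0.198943 ≈ 0.9325.

P(heavy dew | wet lawn, ¬overnight rain, ¬sprinkler running) ≈ 0.9325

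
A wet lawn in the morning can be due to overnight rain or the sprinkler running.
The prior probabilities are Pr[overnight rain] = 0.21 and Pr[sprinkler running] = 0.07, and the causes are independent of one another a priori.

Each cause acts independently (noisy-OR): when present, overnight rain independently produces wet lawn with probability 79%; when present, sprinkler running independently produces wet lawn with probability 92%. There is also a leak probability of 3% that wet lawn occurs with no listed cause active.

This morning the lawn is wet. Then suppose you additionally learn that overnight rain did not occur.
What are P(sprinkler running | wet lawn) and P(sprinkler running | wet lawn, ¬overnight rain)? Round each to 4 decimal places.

Under noisy-OR, P(wet lawn | causes) = 1 − (1−0.03)·∏(1−qᵢ) over the active causes.
P(wet lawn) = 0.03×0.79×0.93 + 0.9224×0.79×0.07 + 0.7963×0.21×0.93 + 0.983704×0.21×0.07 = 0.022041 + 0.051009 + 0.155517 + 0.014460 = 0.243027
Of this, 0.065469 comes from 0.051009 + 0.014460 (the sprinkler running=true cases).
Hence the posterior is 0.065469/0.243027 ≈ 0.2694.

Now also conditioning on overnight rain≠true:
Sum P(wet lawn|·) weighted by the priors over both values of sprinkler running:
  P(wet lawn | ¬overnight rain) = 0.03*0.93 + 0.9224*0.07
        = 0.027900 + 0.064568 = 0.092468
Keeping only the sprinkler running-present terms gives 0.064568, so
  P(sprinkler running | wet lawn, ¬overnight rain) = 0.064568 / 0.092468 ≈ 0.6983
With overnight rain excluded, sprinkler running must carry more of the explanatory weight for the wet lawn.

P(sprinkler running | wet lawn) ≈ 0.2694; P(sprinkler running | wet lawn, ¬overnight rain) ≈ 0.6983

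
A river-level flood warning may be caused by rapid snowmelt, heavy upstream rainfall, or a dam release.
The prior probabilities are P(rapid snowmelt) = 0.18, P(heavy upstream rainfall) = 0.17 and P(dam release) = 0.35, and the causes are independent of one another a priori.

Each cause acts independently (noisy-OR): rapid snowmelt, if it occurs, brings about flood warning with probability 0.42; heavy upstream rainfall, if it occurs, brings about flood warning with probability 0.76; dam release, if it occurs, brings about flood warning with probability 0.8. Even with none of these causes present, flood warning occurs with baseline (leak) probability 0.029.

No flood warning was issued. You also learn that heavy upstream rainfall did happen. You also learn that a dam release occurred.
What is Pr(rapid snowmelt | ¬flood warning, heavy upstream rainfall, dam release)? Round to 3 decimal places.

Pr(rapid snowmelt | ¬flood warning, heavy upstream rainfall, dam release) ≈ 0.113

Under noisy-OR, P(flood warning | causes) = 1 − (1−0.029)·∏(1−qᵢ) over the active causes.
By total probability over both values of rapid snowmelt:
  P(¬flood warning | heavy upstream rainfall, dam release) = 0.046608*0.82 + 0.027033*0.18
        = 0.038219 + 0.004866 = 0.043085
Configurations with rapid snowmelt contribute 0.004866, so
  P(rapid snowmelt | ¬flood warning, heavy upstream rainfall, dam release) = 0.004866 / 0.043085 ≈ 0.113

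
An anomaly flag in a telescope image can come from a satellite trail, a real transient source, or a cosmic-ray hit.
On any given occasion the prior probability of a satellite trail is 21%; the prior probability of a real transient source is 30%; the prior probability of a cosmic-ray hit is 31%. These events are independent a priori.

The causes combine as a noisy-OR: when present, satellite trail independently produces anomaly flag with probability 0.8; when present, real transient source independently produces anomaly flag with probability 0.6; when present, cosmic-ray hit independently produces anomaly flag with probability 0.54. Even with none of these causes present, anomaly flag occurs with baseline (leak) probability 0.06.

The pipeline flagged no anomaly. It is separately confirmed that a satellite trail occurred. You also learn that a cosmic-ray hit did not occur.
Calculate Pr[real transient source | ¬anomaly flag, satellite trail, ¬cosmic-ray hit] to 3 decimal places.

Pr[real transient source | ¬anomaly flag, satellite trail, ¬cosmic-ray hit] ≈ 0.146

Under noisy-OR, P(anomaly flag | causes) = 1 − (1−0.06)·∏(1−qᵢ) over the active causes.
P(¬anomaly flag | satellite trail, ¬cosmic-ray hit) = 0.188×0.7 + 0.0752×0.3 = 0.131600 + 0.022560 = 0.154160
Of this, 0.022560 comes from 0.0752×0.3 (the real transient source=true cases).
So P(real transient source | ¬anomaly flag, satellite trail, ¬cosmic-ray hit) = 0.022560/0.154160 ≈ 0.146.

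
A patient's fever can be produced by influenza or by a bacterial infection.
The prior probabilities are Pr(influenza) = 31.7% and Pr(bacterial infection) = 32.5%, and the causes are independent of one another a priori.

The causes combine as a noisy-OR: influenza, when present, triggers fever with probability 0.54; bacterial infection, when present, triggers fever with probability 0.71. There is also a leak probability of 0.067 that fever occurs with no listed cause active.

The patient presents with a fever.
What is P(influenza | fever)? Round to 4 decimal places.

Under noisy-OR, P(fever | causes) = 1 − (1−0.067)·∏(1−qᵢ) over the active causes.
Sum P(fever|·) weighted by the priors over the 4 (influenza, bacterial infection) configurations:
  P(fever) = 0.067*0.683*0.675 + 0.72943*0.683*0.325 + 0.57082*0.317*0.675 + 0.875538*0.317*0.325
        = 0.030889 + 0.161915 + 0.122141 + 0.090202 = 0.405147
The terms with influenza present sum to 0.212343, so
  P(influenza | fever) = 0.212343 / 0.405147 ≈ 0.5241

P(influenza | fever) ≈ 0.5241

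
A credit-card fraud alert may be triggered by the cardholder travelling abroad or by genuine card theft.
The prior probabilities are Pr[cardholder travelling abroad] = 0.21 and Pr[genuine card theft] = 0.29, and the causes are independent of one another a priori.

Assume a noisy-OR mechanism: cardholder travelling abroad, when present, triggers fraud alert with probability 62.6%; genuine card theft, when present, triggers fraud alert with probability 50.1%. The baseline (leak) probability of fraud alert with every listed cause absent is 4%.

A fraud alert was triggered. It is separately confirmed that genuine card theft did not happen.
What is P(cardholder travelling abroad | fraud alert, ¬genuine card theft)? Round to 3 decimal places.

Under noisy-OR, P(fraud alert | causes) = 1 − (1−0.04)·∏(1−qᵢ) over the active causes.
P(fraud alert | ¬genuine card theft) = 0.04*0.79 + 0.64096*0.21 = 0.031600 + 0.134602 = 0.166202
Restricting to configurations with cardholder travelling abroad present: 0.64096*0.21 = 0.134602.
So P(cardholder travelling abroad | fraud alert, ¬genuine card theft) = 0.134602/0.166202 ≈ 0.810.

P(cardholder travelling abroad | fraud alert, ¬genuine card theft) ≈ 0.810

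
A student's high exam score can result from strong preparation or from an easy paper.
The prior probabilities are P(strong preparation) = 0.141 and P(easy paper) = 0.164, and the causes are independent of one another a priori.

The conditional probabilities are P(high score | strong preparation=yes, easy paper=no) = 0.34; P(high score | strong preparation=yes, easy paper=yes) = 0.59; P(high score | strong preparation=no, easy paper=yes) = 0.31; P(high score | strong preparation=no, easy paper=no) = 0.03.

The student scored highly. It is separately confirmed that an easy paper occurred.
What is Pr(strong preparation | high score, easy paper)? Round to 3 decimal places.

Pr(strong preparation | high score, easy paper) ≈ 0.238

For the numerator, keep only strong preparation=true terms: 0.59*0.141 = 0.083190
Denominator P(high score | easy paper): 0.31*0.859 + 0.59*0.141 = 0.349480
P(strong preparation | high score, easy paper) = 0.083190/0.349480 ≈ 0.238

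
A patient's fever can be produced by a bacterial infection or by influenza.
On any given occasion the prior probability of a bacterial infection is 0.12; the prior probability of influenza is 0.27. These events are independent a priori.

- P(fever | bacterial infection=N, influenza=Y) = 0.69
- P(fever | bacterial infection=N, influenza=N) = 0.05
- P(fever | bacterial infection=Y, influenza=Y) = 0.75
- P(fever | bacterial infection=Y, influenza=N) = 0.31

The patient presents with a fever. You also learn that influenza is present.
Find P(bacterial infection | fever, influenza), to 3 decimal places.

P(bacterial infection | fever, influenza) ≈ 0.129

P(fever | influenza) = 0.69·0.88 + 0.75·0.12 = 0.607200 + 0.090000 = 0.697200
Restricting to configurations with bacterial infection present: 0.75·0.12 = 0.090000.
P(bacterial infection | fever, influenza) = 0.090000 / 0.697200 ≈ 0.129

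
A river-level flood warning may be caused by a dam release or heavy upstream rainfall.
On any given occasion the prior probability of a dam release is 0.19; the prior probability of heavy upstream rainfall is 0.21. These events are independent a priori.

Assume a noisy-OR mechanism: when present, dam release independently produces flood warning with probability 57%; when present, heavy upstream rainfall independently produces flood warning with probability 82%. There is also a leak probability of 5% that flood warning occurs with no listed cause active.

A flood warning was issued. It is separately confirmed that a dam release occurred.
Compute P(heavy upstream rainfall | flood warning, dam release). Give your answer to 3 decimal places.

P(heavy upstream rainfall | flood warning, dam release) ≈ 0.294

Under noisy-OR, P(flood warning | causes) = 1 − (1−0.05)·∏(1−qᵢ) over the active causes.
Enumerate both values of heavy upstream rainfall and weight by the priors:
  P(flood warning | dam release) = 0.5915*0.79 + 0.92647*0.21
        = 0.467285 + 0.194559 = 0.661844
The terms with heavy upstream rainfall present sum to 0.194559, so
  P(heavy upstream rainfall | flood warning, dam release) = 0.194559 / 0.661844 ≈ 0.294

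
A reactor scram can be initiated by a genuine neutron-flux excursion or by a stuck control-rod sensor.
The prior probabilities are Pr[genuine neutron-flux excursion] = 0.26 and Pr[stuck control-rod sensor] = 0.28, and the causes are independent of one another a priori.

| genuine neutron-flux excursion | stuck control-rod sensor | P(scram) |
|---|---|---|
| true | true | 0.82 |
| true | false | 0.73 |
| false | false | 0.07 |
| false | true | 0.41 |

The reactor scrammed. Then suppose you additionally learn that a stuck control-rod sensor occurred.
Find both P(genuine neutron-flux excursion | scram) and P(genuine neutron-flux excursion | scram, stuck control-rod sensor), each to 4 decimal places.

P(genuine neutron-flux excursion | scram) ≈ 0.6163; P(genuine neutron-flux excursion | scram, stuck control-rod sensor) ≈ 0.4127

Sum P(scram|·) weighted by the priors over the 4 (genuine neutron-flux excursion, stuck control-rod sensor) configurations:
  P(scram) = 0.07×0.74×0.72 + 0.41×0.74×0.28 + 0.73×0.26×0.72 + 0.82×0.26×0.28
        = 0.037296 + 0.084952 + 0.136656 + 0.059696 = 0.318600
The terms with genuine neutron-flux excursion present sum to 0.196352, so
  P(genuine neutron-flux excursion | scram) = 0.196352 / 0.318600 ≈ 0.6163

Now condition on the additional information:
For the numerator, keep only genuine neutron-flux excursion=true terms: 0.82*0.26 = 0.213200
Denominator P(scram | stuck control-rod sensor): 0.41*0.74 + 0.82*0.26 = 0.516600
Posterior = 0.213200 / 0.516600 ≈ 0.4127
The drop from 0.6163 to 0.4127 is the explaining-away (discounting) effect.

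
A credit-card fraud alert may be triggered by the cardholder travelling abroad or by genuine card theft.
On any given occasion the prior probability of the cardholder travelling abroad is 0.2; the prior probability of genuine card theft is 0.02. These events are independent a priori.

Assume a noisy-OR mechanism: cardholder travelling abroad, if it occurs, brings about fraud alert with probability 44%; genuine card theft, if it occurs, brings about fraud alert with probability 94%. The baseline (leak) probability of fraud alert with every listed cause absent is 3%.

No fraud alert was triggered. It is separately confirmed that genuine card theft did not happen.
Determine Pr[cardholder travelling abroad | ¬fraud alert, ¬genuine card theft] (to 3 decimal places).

Under noisy-OR, P(fraud alert | causes) = 1 − (1−0.03)·∏(1−qᵢ) over the active causes.
By total probability over both values of cardholder travelling abroad:
  P(¬fraud alert | ¬genuine card theft) = 0.97×0.8 + 0.5432×0.2
        = 0.776000 + 0.108640 = 0.884640
Keeping only the cardholder travelling abroad-present terms gives 0.108640, so
  P(cardholder travelling abroad | ¬fraud alert, ¬genuine card theft) = 0.108640 / 0.884640 ≈ 0.123

Pr[cardholder travelling abroad | ¬fraud alert, ¬genuine card theft] ≈ 0.123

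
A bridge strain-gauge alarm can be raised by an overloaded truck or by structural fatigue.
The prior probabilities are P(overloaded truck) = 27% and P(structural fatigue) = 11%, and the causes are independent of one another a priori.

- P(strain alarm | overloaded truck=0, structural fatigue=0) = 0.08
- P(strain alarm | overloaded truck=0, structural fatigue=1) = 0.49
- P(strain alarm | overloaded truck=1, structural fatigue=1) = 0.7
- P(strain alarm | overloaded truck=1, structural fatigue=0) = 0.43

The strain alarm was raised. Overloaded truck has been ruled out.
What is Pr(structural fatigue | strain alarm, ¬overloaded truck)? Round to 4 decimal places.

Pr(structural fatigue | strain alarm, ¬overloaded truck) ≈ 0.4309

Sum P(strain alarm|·) weighted by the priors over both values of structural fatigue:
  P(strain alarm | ¬overloaded truck) = 0.08×0.89 + 0.49×0.11
        = 0.071200 + 0.053900 = 0.125100
Configurations with structural fatigue contribute 0.053900, so
  P(structural fatigue | strain alarm, ¬overloaded truck) = 0.053900 / 0.125100 ≈ 0.4309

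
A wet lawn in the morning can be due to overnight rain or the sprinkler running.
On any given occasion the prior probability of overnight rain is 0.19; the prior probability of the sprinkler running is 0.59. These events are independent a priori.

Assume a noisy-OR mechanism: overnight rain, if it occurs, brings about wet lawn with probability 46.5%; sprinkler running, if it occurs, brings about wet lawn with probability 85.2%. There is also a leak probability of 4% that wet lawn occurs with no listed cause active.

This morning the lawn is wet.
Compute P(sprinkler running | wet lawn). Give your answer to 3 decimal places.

P(sprinkler running | wet lawn) ≈ 0.909

Under noisy-OR, P(wet lawn | causes) = 1 − (1−0.04)·∏(1−qᵢ) over the active causes.
Sum P(wet lawn|·) weighted by the priors over the 4 (overnight rain, sprinkler running) configurations:
  P(wet lawn) = 0.04*0.81*0.41 + 0.85792*0.81*0.59 + 0.4864*0.19*0.41 + 0.923987*0.19*0.59
        = 0.013284 + 0.410000 + 0.037891 + 0.103579 = 0.564754
Keeping only the sprinkler running-present terms gives 0.513579, so
  P(sprinkler running | wet lawn) = 0.513579 / 0.564754 ≈ 0.909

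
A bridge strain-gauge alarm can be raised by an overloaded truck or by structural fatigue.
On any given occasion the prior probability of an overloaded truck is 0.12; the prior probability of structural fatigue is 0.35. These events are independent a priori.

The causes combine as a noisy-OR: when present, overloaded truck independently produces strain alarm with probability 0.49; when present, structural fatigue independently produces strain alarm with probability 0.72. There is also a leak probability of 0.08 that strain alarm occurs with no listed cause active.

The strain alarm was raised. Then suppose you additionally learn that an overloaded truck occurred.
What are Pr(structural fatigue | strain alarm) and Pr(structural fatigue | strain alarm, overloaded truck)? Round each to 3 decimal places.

Pr(structural fatigue | strain alarm) ≈ 0.753; Pr(structural fatigue | strain alarm, overloaded truck) ≈ 0.468

Under noisy-OR, P(strain alarm | causes) = 1 − (1−0.08)·∏(1−qᵢ) over the active causes.
For the numerator, keep only structural fatigue=true terms: 0.228659 + 0.036482 = 0.265141
Normalizer over all consistent configurations: 0.08×0.88×0.65 + 0.7424×0.88×0.35 + 0.5308×0.12×0.65 + 0.868624×0.12×0.35 = 0.352303
P(structural fatigue | strain alarm) = 0.265141/0.352303 ≈ 0.753

Now also conditioning on overloaded truck=true:
P(strain alarm | overloaded truck) = 0.5308×0.65 + 0.868624×0.35 = 0.345020 + 0.304018 = 0.649038
Restricting to configurations with structural fatigue present: 0.868624×0.35 = 0.304018.
Hence the posterior is 0.304018/0.649038 ≈ 0.468.
The drop from 0.753 to 0.468 is the explaining-away (discounting) effect.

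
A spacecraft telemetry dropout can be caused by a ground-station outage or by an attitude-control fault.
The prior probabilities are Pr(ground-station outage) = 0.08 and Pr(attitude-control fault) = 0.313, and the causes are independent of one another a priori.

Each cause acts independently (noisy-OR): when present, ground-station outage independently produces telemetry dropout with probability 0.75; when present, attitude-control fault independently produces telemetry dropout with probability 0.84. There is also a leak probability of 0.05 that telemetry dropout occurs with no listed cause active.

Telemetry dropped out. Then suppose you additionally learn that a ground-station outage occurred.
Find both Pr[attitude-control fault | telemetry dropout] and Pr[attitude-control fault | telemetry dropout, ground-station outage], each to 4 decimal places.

Pr[attitude-control fault | telemetry dropout] ≈ 0.7849; Pr[attitude-control fault | telemetry dropout, ground-station outage] ≈ 0.3650

Under noisy-OR, P(telemetry dropout | causes) = 1 − (1−0.05)·∏(1−qᵢ) over the active causes.
Weight on attitude-control fault=true, given the evidence: 0.244190 + 0.024088 = 0.268278
Denominator P(telemetry dropout): 0.05×0.92×0.687 + 0.848×0.92×0.313 + 0.7625×0.08×0.687 + 0.962×0.08×0.313 = 0.341787
Posterior = 0.268278 / 0.341787 ≈ 0.7849

With the extra evidence:
P(telemetry dropout | ground-station outage) = 0.7625×0.687 + 0.962×0.313 = 0.523838 + 0.301106 = 0.824944
Restricting to configurations with attitude-control fault present: 0.962×0.313 = 0.301106.
P(attitude-control fault | telemetry dropout, ground-station outage) = 0.301106 / 0.824944 ≈ 0.3650
The drop from 0.7849 to 0.3650 is the explaining-away (discounting) effect.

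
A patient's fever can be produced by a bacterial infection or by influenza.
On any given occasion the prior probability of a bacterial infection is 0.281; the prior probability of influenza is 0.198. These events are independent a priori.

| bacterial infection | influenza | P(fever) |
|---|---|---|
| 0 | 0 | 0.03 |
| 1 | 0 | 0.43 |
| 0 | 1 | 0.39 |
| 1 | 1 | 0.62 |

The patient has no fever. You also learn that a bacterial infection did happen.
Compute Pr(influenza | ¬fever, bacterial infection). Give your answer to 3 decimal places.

Pr(influenza | ¬fever, bacterial infection) ≈ 0.141

P(¬fever | bacterial infection) = 0.57·0.802 + 0.38·0.198 = 0.457140 + 0.075240 = 0.532380
Restricting to configurations with influenza present: 0.38·0.198 = 0.075240.
Hence the posterior is 0.075240/0.532380 ≈ 0.141.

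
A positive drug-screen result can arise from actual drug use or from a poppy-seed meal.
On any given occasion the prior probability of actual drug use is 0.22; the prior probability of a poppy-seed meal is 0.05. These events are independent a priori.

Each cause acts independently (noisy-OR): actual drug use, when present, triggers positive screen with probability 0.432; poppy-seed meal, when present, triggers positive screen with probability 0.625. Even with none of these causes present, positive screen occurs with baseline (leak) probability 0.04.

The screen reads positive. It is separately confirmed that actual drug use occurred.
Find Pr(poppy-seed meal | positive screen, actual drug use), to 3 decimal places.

Pr(poppy-seed meal | positive screen, actual drug use) ≈ 0.084

Under noisy-OR, P(positive screen | causes) = 1 − (1−0.04)·∏(1−qᵢ) over the active causes.
P(positive screen | actual drug use) = 0.45472*0.95 + 0.79552*0.05 = 0.431984 + 0.039776 = 0.471760
The poppy-seed meal-present share is 0.79552*0.05 = 0.039776.
P(poppy-seed meal | positive screen, actual drug use) = 0.039776 / 0.471760 ≈ 0.084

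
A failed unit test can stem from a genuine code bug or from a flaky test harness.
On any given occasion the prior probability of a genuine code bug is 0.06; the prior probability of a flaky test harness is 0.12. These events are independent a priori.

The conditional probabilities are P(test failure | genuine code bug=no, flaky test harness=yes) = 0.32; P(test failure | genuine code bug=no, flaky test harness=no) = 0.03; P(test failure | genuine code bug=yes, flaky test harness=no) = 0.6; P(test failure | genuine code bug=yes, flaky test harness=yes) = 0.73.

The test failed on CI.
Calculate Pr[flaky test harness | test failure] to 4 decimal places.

Numerator (weight on configurations with flaky test harness): 0.036096 + 0.005256 = 0.041352
Normalizer over all consistent configurations: 0.03·0.94·0.88 + 0.32·0.94·0.12 + 0.6·0.06·0.88 + 0.73·0.06·0.12 = 0.097848
Posterior = 0.041352 / 0.097848 ≈ 0.4226

Pr[flaky test harness | test failure] ≈ 0.4226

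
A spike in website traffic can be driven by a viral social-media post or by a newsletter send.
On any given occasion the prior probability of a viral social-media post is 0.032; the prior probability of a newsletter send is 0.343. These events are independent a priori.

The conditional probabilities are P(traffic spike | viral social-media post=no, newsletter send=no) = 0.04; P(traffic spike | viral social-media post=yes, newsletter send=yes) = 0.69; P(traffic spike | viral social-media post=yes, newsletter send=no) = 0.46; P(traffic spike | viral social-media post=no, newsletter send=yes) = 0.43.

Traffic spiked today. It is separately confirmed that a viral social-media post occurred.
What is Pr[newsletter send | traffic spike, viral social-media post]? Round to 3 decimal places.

P(traffic spike | viral social-media post) = 0.46*0.657 + 0.69*0.343 = 0.302220 + 0.236670 = 0.538890
Restricting to configurations with newsletter send present: 0.69*0.343 = 0.236670.
Hence the posterior is 0.236670/0.538890 ≈ 0.439.

Pr[newsletter send | traffic spike, viral social-media post] ≈ 0.439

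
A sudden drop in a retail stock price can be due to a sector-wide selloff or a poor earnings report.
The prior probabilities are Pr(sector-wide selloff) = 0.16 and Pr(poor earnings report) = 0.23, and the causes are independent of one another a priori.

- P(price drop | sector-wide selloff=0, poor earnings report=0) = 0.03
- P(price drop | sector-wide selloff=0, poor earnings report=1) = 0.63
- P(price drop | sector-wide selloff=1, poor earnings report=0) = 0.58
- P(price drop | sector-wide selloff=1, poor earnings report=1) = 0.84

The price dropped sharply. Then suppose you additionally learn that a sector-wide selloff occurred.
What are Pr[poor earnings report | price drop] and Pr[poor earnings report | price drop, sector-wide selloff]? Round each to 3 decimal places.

By total probability over the 4 (sector-wide selloff, poor earnings report) configurations:
  P(price drop) = 0.03*0.84*0.77 + 0.63*0.84*0.23 + 0.58*0.16*0.77 + 0.84*0.16*0.23
        = 0.019404 + 0.121716 + 0.071456 + 0.030912 = 0.243488
Configurations with poor earnings report contribute 0.152628, so
  P(poor earnings report | price drop) = 0.152628 / 0.243488 ≈ 0.627

With the extra evidence:
By total probability over both values of poor earnings report:
  P(price drop | sector-wide selloff) = 0.58×0.77 + 0.84×0.23
        = 0.446600 + 0.193200 = 0.639800
Configurations with poor earnings report contribute 0.193200, so
  P(poor earnings report | price drop, sector-wide selloff) = 0.193200 / 0.639800 ≈ 0.302
The drop from 0.627 to 0.302 is the explaining-away (discounting) effect.

Pr[poor earnings report | price drop] ≈ 0.627; Pr[poor earnings report | price drop, sector-wide selloff] ≈ 0.302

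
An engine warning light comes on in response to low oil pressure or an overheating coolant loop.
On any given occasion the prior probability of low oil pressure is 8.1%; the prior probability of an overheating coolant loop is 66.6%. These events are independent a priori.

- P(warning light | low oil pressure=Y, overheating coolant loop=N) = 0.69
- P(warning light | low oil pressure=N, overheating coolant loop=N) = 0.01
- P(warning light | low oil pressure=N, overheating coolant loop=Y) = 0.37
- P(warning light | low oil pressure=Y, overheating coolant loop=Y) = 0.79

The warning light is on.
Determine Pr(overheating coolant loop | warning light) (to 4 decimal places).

P(warning light) = 0.01×0.919×0.334 + 0.37×0.919×0.666 + 0.69×0.081×0.334 + 0.79×0.081×0.666 = 0.003069 + 0.226460 + 0.018667 + 0.042617 = 0.290813
Of this, 0.269077 comes from 0.226460 + 0.042617 (the overheating coolant loop=true cases).
So P(overheating coolant loop | warning light) = 0.269077/0.290813 ≈ 0.9253.

Pr(overheating coolant loop | warning light) ≈ 0.9253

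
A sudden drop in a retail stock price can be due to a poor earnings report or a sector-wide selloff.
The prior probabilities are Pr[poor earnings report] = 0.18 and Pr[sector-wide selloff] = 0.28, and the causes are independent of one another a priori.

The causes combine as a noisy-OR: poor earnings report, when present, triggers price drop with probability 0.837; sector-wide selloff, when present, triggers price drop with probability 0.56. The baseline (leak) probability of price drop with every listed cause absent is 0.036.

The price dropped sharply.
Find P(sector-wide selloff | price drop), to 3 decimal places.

Under noisy-OR, P(price drop | causes) = 1 − (1−0.036)·∏(1−qᵢ) over the active causes.
For the numerator, keep only sector-wide selloff=true terms: 0.132213 + 0.046915 = 0.179128
The normalizing constant is 0.036×0.82×0.72 + 0.57584×0.82×0.28 + 0.842868×0.18×0.72 + 0.930862×0.18×0.28 = 0.309618
Posterior = 0.179128 / 0.309618 ≈ 0.579

P(sector-wide selloff | price drop) ≈ 0.579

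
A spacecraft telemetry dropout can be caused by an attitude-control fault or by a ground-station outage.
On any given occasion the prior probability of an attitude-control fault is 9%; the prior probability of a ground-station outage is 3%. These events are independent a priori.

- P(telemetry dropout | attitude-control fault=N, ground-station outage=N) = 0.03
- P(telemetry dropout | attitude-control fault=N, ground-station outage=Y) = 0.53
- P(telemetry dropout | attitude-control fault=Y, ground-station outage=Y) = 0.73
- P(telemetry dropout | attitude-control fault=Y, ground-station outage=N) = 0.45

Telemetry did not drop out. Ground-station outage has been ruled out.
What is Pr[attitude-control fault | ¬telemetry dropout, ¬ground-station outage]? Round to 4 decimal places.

P(¬telemetry dropout | ¬ground-station outage) = 0.97*0.91 + 0.55*0.09 = 0.882700 + 0.049500 = 0.932200
The attitude-control fault-present share is 0.55*0.09 = 0.049500.
So P(attitude-control fault | ¬telemetry dropout, ¬ground-station outage) = 0.049500/0.932200 ≈ 0.0531.

Pr[attitude-control fault | ¬telemetry dropout, ¬ground-station outage] ≈ 0.0531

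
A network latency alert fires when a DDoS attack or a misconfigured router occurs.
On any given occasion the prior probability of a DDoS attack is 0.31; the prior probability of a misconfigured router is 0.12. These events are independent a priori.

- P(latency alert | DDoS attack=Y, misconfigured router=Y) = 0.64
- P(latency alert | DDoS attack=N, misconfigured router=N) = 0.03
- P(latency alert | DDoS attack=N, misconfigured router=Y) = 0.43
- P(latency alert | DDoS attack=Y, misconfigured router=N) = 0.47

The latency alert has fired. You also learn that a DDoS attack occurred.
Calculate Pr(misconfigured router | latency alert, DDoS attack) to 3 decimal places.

Numerator (weight on configurations with misconfigured router): 0.64×0.12 = 0.076800
Denominator P(latency alert | DDoS attack): 0.47×0.88 + 0.64×0.12 = 0.490400
P(misconfigured router | latency alert, DDoS attack) = 0.076800/0.490400 ≈ 0.157

Pr(misconfigured router | latency alert, DDoS attack) ≈ 0.157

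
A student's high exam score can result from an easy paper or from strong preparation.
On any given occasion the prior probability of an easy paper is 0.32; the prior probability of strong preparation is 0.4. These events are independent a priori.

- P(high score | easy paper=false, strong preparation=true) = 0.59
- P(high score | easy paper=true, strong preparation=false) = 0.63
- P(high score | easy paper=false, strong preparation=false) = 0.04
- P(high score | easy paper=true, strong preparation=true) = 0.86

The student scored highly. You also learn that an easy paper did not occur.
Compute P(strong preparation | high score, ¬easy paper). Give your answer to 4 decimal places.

P(strong preparation | high score, ¬easy paper) ≈ 0.9077

P(high score | ¬easy paper) = 0.04*0.6 + 0.59*0.4 = 0.024000 + 0.236000 = 0.260000
The strong preparation-present share is 0.59*0.4 = 0.236000.
Hence the posterior is 0.236000/0.260000 ≈ 0.9077.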